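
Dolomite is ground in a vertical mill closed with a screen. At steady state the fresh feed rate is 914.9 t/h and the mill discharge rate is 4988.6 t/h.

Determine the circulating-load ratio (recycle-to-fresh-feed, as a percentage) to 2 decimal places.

M = F + R at steady state, so:
R = M − F = 4988.6 − 914.9 = 4073.7 t/h
CL = 100·R/F = 100·4073.7/914.9 = 445.26 %

CL = 445.26 %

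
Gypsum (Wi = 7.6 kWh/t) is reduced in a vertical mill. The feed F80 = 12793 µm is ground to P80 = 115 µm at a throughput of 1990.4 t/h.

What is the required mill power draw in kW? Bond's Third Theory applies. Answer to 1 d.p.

Bond: W = 10·Wi·(1/√P80 − 1/√F80)
W = 10·7.6·(1/√115 − 1/√12793) = 10·7.6·(0.084409) = 6.4151 kWh/t
Mill draw = 6.4151 × 1990.4 = 12768.6 kW

P = 12768.6 kW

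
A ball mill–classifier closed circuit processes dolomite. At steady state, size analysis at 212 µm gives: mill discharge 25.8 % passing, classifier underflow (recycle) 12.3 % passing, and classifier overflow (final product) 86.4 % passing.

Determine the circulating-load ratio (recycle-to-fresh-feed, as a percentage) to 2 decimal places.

CL = 448.89 %

Balance %-passing 212 µm (r = R/F):
Fd + Rd = Ru + Fo ⇒ R/F = (o−d)/(d−u)
r = (86.4 − 25.8)/(25.8 − 12.3) = 60.6/13.5 = 4.4889
CL = 100·r = 448.89 %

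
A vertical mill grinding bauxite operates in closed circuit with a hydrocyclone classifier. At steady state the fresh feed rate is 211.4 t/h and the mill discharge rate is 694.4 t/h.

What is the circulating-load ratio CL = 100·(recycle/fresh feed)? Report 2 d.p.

Steady state: M = F + R.
R = M − F = 694.4 − 211.4 = 483.0 t/h
CL = 100·R/F = 100·483.0/211.4 = 228.48 %

CL = 228.48 %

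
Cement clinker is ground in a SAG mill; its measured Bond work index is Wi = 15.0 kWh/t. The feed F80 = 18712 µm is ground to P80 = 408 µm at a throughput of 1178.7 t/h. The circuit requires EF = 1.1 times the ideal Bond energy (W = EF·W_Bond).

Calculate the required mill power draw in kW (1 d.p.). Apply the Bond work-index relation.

W = 10 Wi (P80^-0.5 − F80^-0.5)
W = 10·15.0·(1/√408 − 1/√18712) = 10·15.0·(0.042197) = 6.3295 kWh/t
Corrected W = EF·W_Bond = 1.1·6.3295 = 6.9625 kWh/t
P_mill = W·ṁ = 6.9625·1178.7 = 8206.7 kW

P = 8206.7 kW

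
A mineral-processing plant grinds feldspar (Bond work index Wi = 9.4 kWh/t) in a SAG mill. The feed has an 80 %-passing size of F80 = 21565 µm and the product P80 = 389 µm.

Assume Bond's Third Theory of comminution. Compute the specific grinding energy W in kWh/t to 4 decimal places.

W = 4.1259 kWh/t

W = 10 Wi / √P80 − 10 Wi / √F80
1/√389 = 0.050702;  1/√21565 = 0.006810
W = 10·9.4·(0.050702 − 0.006810) = 4.1259 kWh/t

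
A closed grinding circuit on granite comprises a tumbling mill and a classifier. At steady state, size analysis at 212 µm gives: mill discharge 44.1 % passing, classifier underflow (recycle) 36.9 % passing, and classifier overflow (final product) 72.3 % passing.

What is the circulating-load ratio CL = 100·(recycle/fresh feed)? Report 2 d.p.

Balance %-passing 212 µm (r = R/F):
(1+r)d = ru + o → r = (o−d)/(d−u)
r = (72.3 − 44.1)/(44.1 − 36.9) = 28.2/7.2 = 3.9167
CL = 100·r = 391.67 %

CL = 391.67 %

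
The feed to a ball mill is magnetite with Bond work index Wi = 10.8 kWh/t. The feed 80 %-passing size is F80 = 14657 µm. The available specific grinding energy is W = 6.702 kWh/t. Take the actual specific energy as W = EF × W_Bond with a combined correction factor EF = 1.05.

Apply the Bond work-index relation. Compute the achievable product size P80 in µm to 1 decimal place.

P80 = 220.4 µm

W = 10·Wi·(P80^(-½) − F80^(-½))
W_Bond = W / EF = 6.702 / 1.05 = 6.3829 kWh/t
P80^(−½) = W_Bond/(10 Wi) + F80^(−½)
  = 6.3829/(10·10.8) + 1/√14657 = 0.059101 + 0.008260 = 0.067360
P80 = (1/0.067360)² = 14.8455² = 220.39 µm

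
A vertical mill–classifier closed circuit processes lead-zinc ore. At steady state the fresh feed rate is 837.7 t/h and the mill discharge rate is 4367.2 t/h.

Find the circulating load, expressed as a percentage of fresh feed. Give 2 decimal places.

CL = 421.33 %

M = F + R at steady state, so:
R = M − F = 4367.2 − 837.7 = 3529.5 t/h
CL = 100·R/F = 100·3529.5/837.7 = 421.33 %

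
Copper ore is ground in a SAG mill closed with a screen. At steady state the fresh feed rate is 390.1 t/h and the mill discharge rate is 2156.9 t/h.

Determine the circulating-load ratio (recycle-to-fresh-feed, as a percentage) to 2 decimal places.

CL = 452.91 %

Mill node: discharge = fresh + recycle.
R = M − F = 2156.9 − 390.1 = 1766.8 t/h
CL = 100·R/F = 100·1766.8/390.1 = 452.91 %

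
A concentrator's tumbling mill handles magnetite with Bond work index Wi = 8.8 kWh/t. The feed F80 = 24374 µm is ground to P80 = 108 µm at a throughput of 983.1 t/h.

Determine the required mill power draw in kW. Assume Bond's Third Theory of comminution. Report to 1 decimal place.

W = 10 Wi (P80^-0.5 − F80^-0.5)
W = 10·8.8·(1/√108 − 1/√24374) = 10·8.8·(0.089820) = 7.9041 kWh/t
P_mill = W·ṁ = 7.9041·983.1 = 7770.6 kW

P = 7770.6 kW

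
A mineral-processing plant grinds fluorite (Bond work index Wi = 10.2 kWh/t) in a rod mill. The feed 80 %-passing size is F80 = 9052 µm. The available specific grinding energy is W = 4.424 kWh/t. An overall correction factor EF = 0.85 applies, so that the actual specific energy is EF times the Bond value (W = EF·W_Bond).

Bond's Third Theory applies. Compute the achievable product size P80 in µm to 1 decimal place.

W = 10 Wi (1/√P80 − 1/√F80)  [Bond]
W_Bond = W / EF = 4.424 / 0.85 = 5.2047 kWh/t
⇒ 1/√P80 = W_Bond/(10 Wi) + 1/√F80
  = 5.2047/(10·10.2) + 1/√9052 = 0.051027 + 0.010511 = 0.061537
P80 = (1/0.061537)² = 16.2504² = 264.07 µm

P80 = 264.1 µm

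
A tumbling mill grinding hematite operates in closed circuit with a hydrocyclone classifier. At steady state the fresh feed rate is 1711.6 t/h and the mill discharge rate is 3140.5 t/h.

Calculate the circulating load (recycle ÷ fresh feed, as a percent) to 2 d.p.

CL = 83.48 %

Steady state: M = F + R.
R = M − F = 3140.5 − 1711.6 = 1428.9 t/h
CL = 100·R/F = 100·1428.9/1711.6 = 83.48 %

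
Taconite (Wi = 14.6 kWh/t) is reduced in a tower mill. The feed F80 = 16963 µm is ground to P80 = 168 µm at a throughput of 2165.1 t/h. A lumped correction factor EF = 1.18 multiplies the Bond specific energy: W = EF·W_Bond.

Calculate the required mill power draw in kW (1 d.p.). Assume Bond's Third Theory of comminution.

W = 10 Wi (1/√P80 − 1/√F80)  [Bond]
W = 10·14.6·(1/√168 − 1/√16963) = 10·14.6·(0.069474) = 10.1432 kWh/t
Apply correction: 10.1432 × 1.18 = 11.9689 kWh/t
P_mill = W·ṁ = 11.9689·2165.1 = 25913.9 kW

P = 25913.9 kW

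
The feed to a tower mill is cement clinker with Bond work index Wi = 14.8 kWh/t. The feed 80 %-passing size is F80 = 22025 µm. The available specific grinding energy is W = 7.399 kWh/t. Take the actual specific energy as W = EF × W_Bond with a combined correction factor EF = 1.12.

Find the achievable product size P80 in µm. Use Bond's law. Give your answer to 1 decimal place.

W = 10 Wi (1/√P80 − 1/√F80)  [Bond]
W_Bond = W / EF = 7.399 / 1.12 = 6.6062 kWh/t
P80^-0.5 = F80^-0.5 + W_Bond/(10 Wi)
  = 6.6062/(10·14.8) + 1/√22025 = 0.044637 + 0.006738 = 0.051375
P80 = (1/0.051375)² = 19.4647² = 378.88 µm

P80 = 378.9 µm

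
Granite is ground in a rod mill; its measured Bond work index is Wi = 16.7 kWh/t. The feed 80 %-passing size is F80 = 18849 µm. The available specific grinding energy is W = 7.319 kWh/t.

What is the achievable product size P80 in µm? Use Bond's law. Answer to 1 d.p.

P80 = 382.8 µm

W = 10 Wi (P80^-0.5 − F80^-0.5)
⇒ 1/√P80 = W/(10·Wi) + 1/√F80
  = 7.3190/(10·16.7) + 1/√18849 = 0.043826 + 0.007284 = 0.051110
P80 = (1/0.051110)² = 19.5656² = 382.81 µm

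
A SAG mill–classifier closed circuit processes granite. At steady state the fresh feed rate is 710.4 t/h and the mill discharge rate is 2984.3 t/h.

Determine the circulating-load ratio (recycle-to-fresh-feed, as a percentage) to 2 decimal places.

CL = 320.09 %

Mill node: discharge = fresh + recycle.
R = M − F = 2984.3 − 710.4 = 2273.9 t/h
CL = 100·R/F = 100·2273.9/710.4 = 320.09 %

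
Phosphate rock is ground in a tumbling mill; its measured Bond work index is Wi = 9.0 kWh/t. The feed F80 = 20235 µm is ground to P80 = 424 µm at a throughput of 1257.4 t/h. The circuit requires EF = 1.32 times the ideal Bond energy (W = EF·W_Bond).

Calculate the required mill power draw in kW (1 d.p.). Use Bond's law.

W_Bond = 10·Wi·(1/√P₈₀ − 1/√F₈₀)
W = 10·9.0·(1/√424 − 1/√20235) = 10·9.0·(0.041534) = 3.7381 kWh/t
Corrected W = EF·W_Bond = 1.32·3.7381 = 4.9343 kWh/t
Mill draw = 4.9343 × 1257.4 = 6204.4 kW

P = 6204.4 kW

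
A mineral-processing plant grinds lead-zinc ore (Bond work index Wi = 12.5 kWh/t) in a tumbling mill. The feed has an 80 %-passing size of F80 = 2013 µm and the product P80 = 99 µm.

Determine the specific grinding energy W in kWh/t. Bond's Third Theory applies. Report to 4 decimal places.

W = 10 Wi / √P80 − 10 Wi / √F80
1/√99 = 0.100504;  1/√2013 = 0.022288
W = 10·12.5·(0.100504 − 0.022288) = 9.7769 kWh/t

W = 9.7769 kWh/t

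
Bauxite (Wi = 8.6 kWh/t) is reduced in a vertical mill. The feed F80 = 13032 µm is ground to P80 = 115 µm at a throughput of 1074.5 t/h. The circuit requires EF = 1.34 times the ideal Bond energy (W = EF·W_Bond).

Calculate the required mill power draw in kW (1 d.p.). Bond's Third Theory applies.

P = 10462.1 kW

W = 10·Wi·[P80^(−½) − F80^(−½)]
W = 10·8.6·(1/√115 − 1/√13032) = 10·8.6·(0.084491) = 7.2662 kWh/t
Apply correction: 7.2662 × 1.34 = 9.7367 kWh/t
Mill draw = 9.7367 × 1074.5 = 10462.1 kW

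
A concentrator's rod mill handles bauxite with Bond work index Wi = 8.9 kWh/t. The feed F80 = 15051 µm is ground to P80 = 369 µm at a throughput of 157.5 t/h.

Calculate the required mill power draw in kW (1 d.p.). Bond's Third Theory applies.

Bond: W = 10·Wi·(1/√P80 − 1/√F80)
W = 10·8.9·(1/√369 − 1/√15051) = 10·8.9·(0.043907) = 3.9077 kWh/t
P = W·T = 3.9077·157.5 = 615.5 kW

P = 615.5 kW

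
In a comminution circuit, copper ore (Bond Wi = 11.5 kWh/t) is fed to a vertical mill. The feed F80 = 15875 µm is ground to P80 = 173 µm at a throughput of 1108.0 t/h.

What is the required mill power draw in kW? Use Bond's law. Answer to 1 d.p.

Bond:  W = 10 Wi (1/√P − 1/√F)
W = 10·11.5·(1/√173 − 1/√15875) = 10·11.5·(0.068092) = 7.8306 kWh/t
Mill draw = 7.8306 × 1108.0 = 8676.3 kW

P = 8676.3 kW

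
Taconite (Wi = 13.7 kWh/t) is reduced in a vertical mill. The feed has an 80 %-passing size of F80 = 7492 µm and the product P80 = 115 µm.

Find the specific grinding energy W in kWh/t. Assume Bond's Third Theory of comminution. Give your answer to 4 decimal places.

W = 11.1925 kWh/t

Bond:  W = 10 Wi (1/√P − 1/√F)
1/√115 = 0.093250;  1/√7492 = 0.011553
W = 10·13.7·(0.093250 − 0.011553) = 11.1925 kWh/t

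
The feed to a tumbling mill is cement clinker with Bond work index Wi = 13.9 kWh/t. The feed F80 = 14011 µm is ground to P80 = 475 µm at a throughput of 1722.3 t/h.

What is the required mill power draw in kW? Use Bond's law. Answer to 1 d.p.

P = 8961.9 kW

W = 10·Wi·(P80^(-½) − F80^(-½))
W = 10·13.9·(1/√475 − 1/√14011) = 10·13.9·(0.037435) = 5.2035 kWh/t
Power = W × throughput = 5.2035 kWh/t × 1722.3 t/h = 8961.9 kW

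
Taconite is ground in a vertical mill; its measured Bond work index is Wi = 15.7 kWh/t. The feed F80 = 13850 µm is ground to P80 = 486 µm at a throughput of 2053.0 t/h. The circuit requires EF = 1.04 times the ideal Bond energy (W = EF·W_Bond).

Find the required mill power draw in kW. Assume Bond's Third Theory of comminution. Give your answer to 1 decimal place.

P = 12357.2 kW

W = 10·Wi·[P80^(−½) − F80^(−½)]
W = 10·15.7·(1/√486 − 1/√13850) = 10·15.7·(0.036864) = 5.7876 kWh/t
Corrected W = EF·W_Bond = 1.04·5.7876 = 6.0191 kWh/t
P_mill = W·ṁ = 6.0191·2053.0 = 12357.2 kW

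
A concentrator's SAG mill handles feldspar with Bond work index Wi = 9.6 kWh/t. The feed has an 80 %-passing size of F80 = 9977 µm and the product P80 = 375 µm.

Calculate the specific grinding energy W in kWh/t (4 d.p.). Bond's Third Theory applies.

Bond:  W = 10 Wi (1/√P − 1/√F)
1/√375 = 0.051640;  1/√9977 = 0.010012
W = 10·9.6·(0.051640 − 0.010012) = 3.9963 kWh/t

W = 3.9963 kWh/t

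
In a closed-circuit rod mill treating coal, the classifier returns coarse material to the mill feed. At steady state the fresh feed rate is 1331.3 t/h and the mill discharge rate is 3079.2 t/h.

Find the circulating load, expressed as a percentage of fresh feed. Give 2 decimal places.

CL = 131.29 %

Steady state: M = F + R.
R = M − F = 3079.2 − 1331.3 = 1747.9 t/h
CL = 100·R/F = 100·1747.9/1331.3 = 131.29 %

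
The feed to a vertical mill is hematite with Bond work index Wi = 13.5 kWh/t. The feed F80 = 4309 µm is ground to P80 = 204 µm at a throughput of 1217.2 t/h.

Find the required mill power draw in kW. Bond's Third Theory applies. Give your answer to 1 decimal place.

P = 9001.6 kW

Bond:  W = 10 Wi (1/√P − 1/√F)
W = 10·13.5·(1/√204 − 1/√4309) = 10·13.5·(0.054780) = 7.3953 kWh/t
P_mill = W·ṁ = 7.3953·1217.2 = 9001.6 kW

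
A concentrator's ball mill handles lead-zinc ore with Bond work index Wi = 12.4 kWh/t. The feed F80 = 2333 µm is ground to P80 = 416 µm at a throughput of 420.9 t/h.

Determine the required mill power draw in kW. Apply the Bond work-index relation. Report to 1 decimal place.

P = 1478.4 kW

W = 10·Wi·(P80^(-½) − F80^(-½))
W = 10·12.4·(1/√416 − 1/√2333) = 10·12.4·(0.028326) = 3.5124 kWh/t
P = W·T = 3.5124·420.9 = 1478.4 kW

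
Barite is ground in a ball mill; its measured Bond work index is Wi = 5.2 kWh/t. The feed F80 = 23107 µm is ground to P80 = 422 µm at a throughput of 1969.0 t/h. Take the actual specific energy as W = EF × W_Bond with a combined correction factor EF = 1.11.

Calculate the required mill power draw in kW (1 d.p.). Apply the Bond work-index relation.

Bond: W = 10·Wi·(1/√P80 − 1/√F80)
W = 10·5.2·(1/√422 − 1/√23107) = 10·5.2·(0.042101) = 2.1892 kWh/t
W_actual = 1.11 × 2.1892 = 2.4301 kWh/t
P_mill = W·ṁ = 2.4301·1969.0 = 4784.8 kW

P = 4784.8 kW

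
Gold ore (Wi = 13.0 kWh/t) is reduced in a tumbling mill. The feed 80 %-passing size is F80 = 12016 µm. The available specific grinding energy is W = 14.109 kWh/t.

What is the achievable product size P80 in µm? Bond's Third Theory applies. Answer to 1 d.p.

W = 10 Wi (P80^-0.5 − F80^-0.5)
⇒ 1/√P80 = W/(10·Wi) + 1/√F80
  = 14.1090/(10·13.0) + 1/√12016 = 0.108531 + 0.009123 = 0.117653
P80 = (1/0.117653)² = 8.4995² = 72.24 µm

P80 = 72.2 µm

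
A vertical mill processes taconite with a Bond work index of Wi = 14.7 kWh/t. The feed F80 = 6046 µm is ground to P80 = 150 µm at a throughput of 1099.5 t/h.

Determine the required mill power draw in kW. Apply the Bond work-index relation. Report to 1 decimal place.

Bond:  W = 10 Wi (1/√P − 1/√F)
W = 10·14.7·(1/√150 − 1/√6046) = 10·14.7·(0.068789) = 10.1120 kWh/t
Mill draw = 10.1120 × 1099.5 = 11118.1 kW

P = 11118.1 kW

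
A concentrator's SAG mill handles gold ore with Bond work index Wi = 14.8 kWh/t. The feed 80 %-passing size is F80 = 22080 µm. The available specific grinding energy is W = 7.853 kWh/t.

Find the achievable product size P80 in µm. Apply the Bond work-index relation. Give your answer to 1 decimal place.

W = 10 Wi / √P80 − 10 Wi / √F80
1/√P80 = 1/√F80 + W/(10·Wi)
  = 7.8530/(10·14.8) + 1/√22080 = 0.053061 + 0.006730 = 0.059791
P80 = (1/0.059791)² = 16.7250² = 279.73 µm

P80 = 279.7 µm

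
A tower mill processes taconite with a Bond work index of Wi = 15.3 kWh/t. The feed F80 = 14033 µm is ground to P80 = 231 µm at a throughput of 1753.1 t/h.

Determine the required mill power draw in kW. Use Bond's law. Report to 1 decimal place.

W = 10 Wi / √P80 − 10 Wi / √F80
W = 10·15.3·(1/√231 − 1/√14033) = 10·15.3·(0.057354) = 8.7751 kWh/t
P_mill = W·ṁ = 8.7751·1753.1 = 15383.6 kW

P = 15383.6 kW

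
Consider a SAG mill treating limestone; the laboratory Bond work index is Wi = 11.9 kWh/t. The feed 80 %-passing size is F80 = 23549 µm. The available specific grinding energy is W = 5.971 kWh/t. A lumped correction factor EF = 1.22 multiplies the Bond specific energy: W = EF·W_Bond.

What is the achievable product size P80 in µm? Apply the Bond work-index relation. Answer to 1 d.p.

W = 10 Wi (P80^-0.5 − F80^-0.5)
W_Bond = W / EF = 5.971 / 1.22 = 4.8943 kWh/t
1/√P80 = 1/√F80 + W_Bond/(10·Wi)
  = 4.8943/(10·11.9) + 1/√23549 = 0.041128 + 0.006516 = 0.047645
P80 = (1/0.047645)² = 20.9887² = 440.52 µm

P80 = 440.5 µm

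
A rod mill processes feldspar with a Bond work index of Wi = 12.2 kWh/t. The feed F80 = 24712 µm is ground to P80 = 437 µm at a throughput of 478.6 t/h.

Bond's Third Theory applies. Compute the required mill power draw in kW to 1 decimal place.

W = 10 Wi (P80^-0.5 − F80^-0.5)
W = 10·12.2·(1/√437 − 1/√24712) = 10·12.2·(0.041475) = 5.0600 kWh/t
P_mill = W·ṁ = 5.0600·478.6 = 2421.7 kW

P = 2421.7 kW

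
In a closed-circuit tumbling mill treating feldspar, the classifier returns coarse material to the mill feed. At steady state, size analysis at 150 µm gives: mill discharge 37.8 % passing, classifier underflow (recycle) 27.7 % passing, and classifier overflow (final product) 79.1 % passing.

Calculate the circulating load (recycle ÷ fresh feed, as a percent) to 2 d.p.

CL = 408.91 %

Mass balance on the −150 µm fraction:
(1+r)d = ru + o → r = (o−d)/(d−u)
r = (79.1 − 37.8)/(37.8 − 27.7) = 41.3/10.1 = 4.0891
CL = 100·r = 408.91 %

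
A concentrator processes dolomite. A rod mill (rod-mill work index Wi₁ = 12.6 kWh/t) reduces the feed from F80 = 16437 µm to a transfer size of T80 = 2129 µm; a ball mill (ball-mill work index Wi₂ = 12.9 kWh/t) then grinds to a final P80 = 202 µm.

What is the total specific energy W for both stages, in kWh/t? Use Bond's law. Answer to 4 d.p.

Bond: W = 10·Wi·(1/√P80 − 1/√F80)
Stage 1 (16437→2129 µm, Wi₁=12.6): W₁ = 10·12.6·(0.021673 − 0.007800) = 1.7480 kWh/t
Stage 2 (2129→202 µm, Wi₂=12.9): W₂ = 10·12.9·(0.070360 − 0.021673) = 6.2806 kWh/t
W = W₁ + W₂ = 1.7480 + 6.2806 = 8.0286 kWh/t

W = 8.0286 kWh/t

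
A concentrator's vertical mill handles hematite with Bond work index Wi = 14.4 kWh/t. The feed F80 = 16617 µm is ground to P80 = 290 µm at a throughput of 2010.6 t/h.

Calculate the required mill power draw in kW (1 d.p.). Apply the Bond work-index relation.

P = 14755.6 kW

W_Bond = 10·Wi·(1/√P₈₀ − 1/√F₈₀)
W = 10·14.4·(1/√290 − 1/√16617) = 10·14.4·(0.050964) = 7.3389 kWh/t
Mill draw = 7.3389 × 2010.6 = 14755.6 kW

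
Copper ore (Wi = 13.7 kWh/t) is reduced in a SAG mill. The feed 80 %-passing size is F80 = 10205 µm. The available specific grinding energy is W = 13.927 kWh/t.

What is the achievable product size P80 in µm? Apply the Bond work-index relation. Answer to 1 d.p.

W = 10·Wi·(P80^(-½) − F80^(-½))
P80^(−½) = W/(10 Wi) + F80^(−½)
  = 13.9270/(10·13.7) + 1/√10205 = 0.101657 + 0.009899 = 0.111556
P80 = (1/0.111556)² = 8.9641² = 80.36 µm

P80 = 80.4 µm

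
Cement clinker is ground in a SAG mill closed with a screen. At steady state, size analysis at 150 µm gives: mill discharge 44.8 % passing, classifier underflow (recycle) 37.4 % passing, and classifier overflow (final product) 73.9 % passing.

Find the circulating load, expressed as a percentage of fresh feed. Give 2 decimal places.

CL = 393.24 %

Let r = R/F. Size balance at 150 µm:
Fd + Rd = Ru + Fo ⇒ R/F = (o−d)/(d−u)
r = (73.9 − 44.8)/(44.8 − 37.4) = 29.1/7.4 = 3.9324
CL = 100·r = 393.24 %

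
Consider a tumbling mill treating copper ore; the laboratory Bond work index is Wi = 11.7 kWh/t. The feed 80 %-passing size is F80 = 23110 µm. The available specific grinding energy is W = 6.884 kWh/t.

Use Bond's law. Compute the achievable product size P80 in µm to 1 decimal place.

P80 = 233.7 µm

Bond: W = 10·Wi·(1/√P80 − 1/√F80)
P80^-0.5 = F80^-0.5 + W/(10 Wi)
  = 6.8840/(10·11.7) + 1/√23110 = 0.058838 + 0.006578 = 0.065416
P80 = (1/0.065416)² = 15.2869² = 233.69 µm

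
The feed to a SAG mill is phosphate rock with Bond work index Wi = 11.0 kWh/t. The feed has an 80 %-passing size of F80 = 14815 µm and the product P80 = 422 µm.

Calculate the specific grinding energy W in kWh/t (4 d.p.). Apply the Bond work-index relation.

W = 4.4510 kWh/t

W = 10 Wi (P80^-0.5 − F80^-0.5)
1/√422 = 0.048679;  1/√14815 = 0.008216
W = 10·11.0·(0.048679 − 0.008216) = 4.4510 kWh/t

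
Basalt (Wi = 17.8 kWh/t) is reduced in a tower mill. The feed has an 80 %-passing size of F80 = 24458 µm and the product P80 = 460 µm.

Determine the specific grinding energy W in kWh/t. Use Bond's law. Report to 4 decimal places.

W = 10 Wi (1/√P80 − 1/√F80)  [Bond]
1/√460 = 0.046625;  1/√24458 = 0.006394
W = 10·17.8·(0.046625 − 0.006394) = 7.1611 kWh/t

W = 7.1611 kWh/t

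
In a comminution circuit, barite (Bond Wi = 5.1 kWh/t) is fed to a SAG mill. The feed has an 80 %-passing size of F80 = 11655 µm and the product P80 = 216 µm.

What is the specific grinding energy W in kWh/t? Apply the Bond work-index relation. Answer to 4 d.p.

W = 10 Wi (1/√P80 − 1/√F80)  [Bond]
1/√216 = 0.068041;  1/√11655 = 0.009263
W = 10·5.1·(0.068041 − 0.009263) = 2.9977 kWh/t

W = 2.9977 kWh/t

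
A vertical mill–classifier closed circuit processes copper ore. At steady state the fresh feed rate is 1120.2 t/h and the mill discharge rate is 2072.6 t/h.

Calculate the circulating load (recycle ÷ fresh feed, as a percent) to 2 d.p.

CL = 85.02 %

Discharge = new feed + return, hence
R = M − F = 2072.6 − 1120.2 = 952.4 t/h
CL = 100·R/F = 100·952.4/1120.2 = 85.02 %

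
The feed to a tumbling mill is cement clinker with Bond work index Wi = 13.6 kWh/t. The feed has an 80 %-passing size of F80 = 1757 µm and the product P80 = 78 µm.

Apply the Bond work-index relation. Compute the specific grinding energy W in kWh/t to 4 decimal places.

W_Bond = 10·Wi·(1/√P₈₀ − 1/√F₈₀)
1/√78 = 0.113228;  1/√1757 = 0.023857
W = 10·13.6·(0.113228 − 0.023857) = 12.1544 kWh/t

W = 12.1544 kWh/t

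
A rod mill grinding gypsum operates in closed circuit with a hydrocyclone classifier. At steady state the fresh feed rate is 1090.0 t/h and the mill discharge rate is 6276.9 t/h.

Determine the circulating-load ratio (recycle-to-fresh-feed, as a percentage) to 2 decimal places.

Discharge = new feed + return, hence
R = M − F = 6276.9 − 1090.0 = 5186.9 t/h
CL = 100·R/F = 100·5186.9/1090.0 = 475.86 %

CL = 475.86 %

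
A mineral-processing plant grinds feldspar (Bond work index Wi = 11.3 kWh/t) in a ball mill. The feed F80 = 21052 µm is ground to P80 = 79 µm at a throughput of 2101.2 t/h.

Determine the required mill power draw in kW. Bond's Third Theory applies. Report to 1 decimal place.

P = 25077.2 kW

Bond:  W = 10 Wi (1/√P − 1/√F)
W = 10·11.3·(1/√79 − 1/√21052) = 10·11.3·(0.105617) = 11.9347 kWh/t
P = W·T = 11.9347·2101.2 = 25077.2 kW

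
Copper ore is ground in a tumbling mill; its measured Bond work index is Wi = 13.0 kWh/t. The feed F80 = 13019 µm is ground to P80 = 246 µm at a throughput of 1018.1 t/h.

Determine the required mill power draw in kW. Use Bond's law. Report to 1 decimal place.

W = 10·Wi·[P80^(−½) − F80^(−½)]
W = 10·13.0·(1/√246 − 1/√13019) = 10·13.0·(0.054993) = 7.1492 kWh/t
Power = W × throughput = 7.1492 kWh/t × 1018.1 t/h = 7278.6 kW

P = 7278.6 kW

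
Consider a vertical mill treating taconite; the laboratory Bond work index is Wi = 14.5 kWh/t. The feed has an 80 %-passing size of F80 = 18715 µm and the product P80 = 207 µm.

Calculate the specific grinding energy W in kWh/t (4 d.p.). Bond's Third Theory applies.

W = 9.0183 kWh/t

Bond: W = 10·Wi·(1/√P80 − 1/√F80)
1/√207 = 0.069505;  1/√18715 = 0.007310
W = 10·14.5·(0.069505 − 0.007310) = 9.0183 kWh/t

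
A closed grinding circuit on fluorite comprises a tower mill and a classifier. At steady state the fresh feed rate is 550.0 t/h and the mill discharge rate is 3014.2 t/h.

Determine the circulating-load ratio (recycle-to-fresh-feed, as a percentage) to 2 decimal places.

Mill node: discharge = fresh + recycle.
R = M − F = 3014.2 − 550.0 = 2464.2 t/h
CL = 100·R/F = 100·2464.2/550.0 = 448.04 %

CL = 448.04 %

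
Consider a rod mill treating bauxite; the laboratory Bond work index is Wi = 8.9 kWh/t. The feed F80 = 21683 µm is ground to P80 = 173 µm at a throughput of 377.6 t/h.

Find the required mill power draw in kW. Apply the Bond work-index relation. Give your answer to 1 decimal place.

Bond:  W = 10 Wi (1/√P − 1/√F)
W = 10·8.9·(1/√173 − 1/√21683) = 10·8.9·(0.069237) = 6.1621 kWh/t
Power = W × throughput = 6.1621 kWh/t × 377.6 t/h = 2326.8 kW

P = 2326.8 kW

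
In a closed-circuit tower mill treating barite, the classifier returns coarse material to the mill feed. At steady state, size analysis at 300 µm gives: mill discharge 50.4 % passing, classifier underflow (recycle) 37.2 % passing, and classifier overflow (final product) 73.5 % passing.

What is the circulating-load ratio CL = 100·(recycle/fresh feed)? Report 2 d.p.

Two-product formula at 300 µm:
Fd + Rd = Ru + Fo ⇒ R/F = (o−d)/(d−u)
r = (73.5 − 50.4)/(50.4 − 37.2) = 23.1/13.2 = 1.7500
CL = 100·r = 175.00 %

CL = 175.00 %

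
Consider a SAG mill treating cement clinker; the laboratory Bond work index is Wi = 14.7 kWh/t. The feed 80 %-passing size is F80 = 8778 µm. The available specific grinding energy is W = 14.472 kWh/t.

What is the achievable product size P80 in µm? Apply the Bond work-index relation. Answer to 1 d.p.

P80 = 84.0 µm

W = 10·Wi·(P80^(-½) − F80^(-½))
⇒ 1/√P80 = W/(10 Wi) + 1/√F80
  = 14.4720/(10·14.7) + 1/√8778 = 0.098449 + 0.010673 = 0.109122
P80 = (1/0.109122)² = 9.1640² = 83.98 µm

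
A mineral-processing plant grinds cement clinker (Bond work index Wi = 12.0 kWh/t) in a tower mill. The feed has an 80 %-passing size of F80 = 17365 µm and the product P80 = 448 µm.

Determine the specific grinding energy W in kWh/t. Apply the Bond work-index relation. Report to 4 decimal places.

Bond: W = 10·Wi·(1/√P80 − 1/√F80)
1/√448 = 0.047246;  1/√17365 = 0.007589
W = 10·12.0·(0.047246 − 0.007589) = 4.7588 kWh/t

W = 4.7588 kWh/t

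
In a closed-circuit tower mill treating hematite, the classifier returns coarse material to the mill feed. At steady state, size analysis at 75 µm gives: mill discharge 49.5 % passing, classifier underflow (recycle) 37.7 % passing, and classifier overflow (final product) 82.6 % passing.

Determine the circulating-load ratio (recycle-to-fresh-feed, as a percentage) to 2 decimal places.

CL = 280.51 %

Two-product formula at 75 µm:
r = (o − d)/(d − u)
r = (82.6 − 49.5)/(49.5 − 37.7) = 33.1/11.8 = 2.8051
CL = 100·r = 280.51 %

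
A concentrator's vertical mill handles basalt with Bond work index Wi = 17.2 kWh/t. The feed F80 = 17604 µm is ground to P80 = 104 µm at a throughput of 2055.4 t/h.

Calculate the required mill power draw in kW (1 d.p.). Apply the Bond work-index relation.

Bond:  W = 10 Wi (1/√P − 1/√F)
W = 10·17.2·(1/√104 − 1/√17604) = 10·17.2·(0.090521) = 15.5696 kWh/t
Mill draw = 15.5696 × 2055.4 = 32001.8 kW

P = 32001.8 kW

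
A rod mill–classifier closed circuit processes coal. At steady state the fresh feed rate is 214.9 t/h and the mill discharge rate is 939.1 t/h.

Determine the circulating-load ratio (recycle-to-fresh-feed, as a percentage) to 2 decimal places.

CL = 336.99 %

Mill node: discharge = fresh + recycle.
R = M − F = 939.1 − 214.9 = 724.2 t/h
CL = 100·R/F = 100·724.2/214.9 = 336.99 %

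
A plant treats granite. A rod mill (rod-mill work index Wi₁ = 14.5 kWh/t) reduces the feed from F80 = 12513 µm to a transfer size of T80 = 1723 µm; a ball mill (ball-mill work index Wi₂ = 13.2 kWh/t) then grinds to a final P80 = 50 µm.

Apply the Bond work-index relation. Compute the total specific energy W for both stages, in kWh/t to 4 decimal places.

W = 17.6846 kWh/t

W = 10 Wi / √P80 − 10 Wi / √F80
Stage 1 (12513→1723 µm, Wi₁=14.5): W₁ = 10·14.5·(0.024091 − 0.008940) = 2.1970 kWh/t
Stage 2 (1723→50 µm, Wi₂=13.2): W₂ = 10·13.2·(0.141421 − 0.024091) = 15.4876 kWh/t
W = W₁ + W₂ = 2.1970 + 15.4876 = 17.6846 kWh/t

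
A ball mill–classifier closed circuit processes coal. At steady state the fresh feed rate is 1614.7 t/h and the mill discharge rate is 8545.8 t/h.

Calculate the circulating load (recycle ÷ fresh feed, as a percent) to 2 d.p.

CL = 429.25 %

M = F + R at steady state, so:
R = M − F = 8545.8 − 1614.7 = 6931.1 t/h
CL = 100·R/F = 100·6931.1/1614.7 = 429.25 %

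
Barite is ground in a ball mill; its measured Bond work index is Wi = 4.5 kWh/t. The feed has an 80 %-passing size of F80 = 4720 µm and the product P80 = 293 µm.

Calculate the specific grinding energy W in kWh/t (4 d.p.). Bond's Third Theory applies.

W_Bond = 10·Wi·(1/√P₈₀ − 1/√F₈₀)
1/√293 = 0.058421;  1/√4720 = 0.014556
W = 10·4.5·(0.058421 − 0.014556) = 1.9739 kWh/t

W = 1.9739 kWh/t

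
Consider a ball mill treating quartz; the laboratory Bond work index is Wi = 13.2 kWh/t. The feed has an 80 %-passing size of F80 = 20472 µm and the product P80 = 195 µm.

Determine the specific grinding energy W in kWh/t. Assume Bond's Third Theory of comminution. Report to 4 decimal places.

W = 8.5302 kWh/t

W = 10 Wi (P80^-0.5 − F80^-0.5)
1/√195 = 0.071611;  1/√20472 = 0.006989
W = 10·13.2·(0.071611 − 0.006989) = 8.5302 kWh/t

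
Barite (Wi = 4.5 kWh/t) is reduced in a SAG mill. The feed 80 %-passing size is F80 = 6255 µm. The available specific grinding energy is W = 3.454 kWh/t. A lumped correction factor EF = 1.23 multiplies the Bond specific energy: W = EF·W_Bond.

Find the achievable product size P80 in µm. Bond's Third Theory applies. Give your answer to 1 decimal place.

P80 = 177.6 µm

W_Bond = 10·Wi·(1/√P₈₀ − 1/√F₈₀)
W_Bond = W / EF = 3.454 / 1.23 = 2.8081 kWh/t
1/√P80 = 1/√F80 + W_Bond/(10·Wi)
  = 2.8081/(10·4.5) + 1/√6255 = 0.062403 + 0.012644 = 0.075047
P80 = (1/0.075047)² = 13.3250² = 177.56 µm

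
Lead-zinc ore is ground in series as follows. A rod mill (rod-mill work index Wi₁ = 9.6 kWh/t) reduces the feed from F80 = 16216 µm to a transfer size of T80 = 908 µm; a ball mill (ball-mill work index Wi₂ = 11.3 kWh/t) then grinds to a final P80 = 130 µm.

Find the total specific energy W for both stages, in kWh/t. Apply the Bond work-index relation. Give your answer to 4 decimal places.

Bond: W = 10·Wi·(1/√P80 − 1/√F80)
Stage 1 (16216→908 µm, Wi₁=9.6): W₁ = 10·9.6·(0.033186 − 0.007853) = 2.4320 kWh/t
Stage 2 (908→130 µm, Wi₂=11.3): W₂ = 10·11.3·(0.087706 − 0.033186) = 6.1607 kWh/t
W = W₁ + W₂ = 2.4320 + 6.1607 = 8.5927 kWh/t

W = 8.5927 kWh/t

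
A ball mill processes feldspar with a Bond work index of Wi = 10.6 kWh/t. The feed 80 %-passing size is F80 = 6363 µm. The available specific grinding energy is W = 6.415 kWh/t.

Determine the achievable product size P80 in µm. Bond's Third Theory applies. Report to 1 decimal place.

P80 = 187.4 µm

W = 10·Wi·(P80^(-½) − F80^(-½))
P80^-0.5 = F80^-0.5 + W/(10 Wi)
  = 6.4150/(10·10.6) + 1/√6363 = 0.060519 + 0.012536 = 0.073055
P80 = (1/0.073055)² = 13.6883² = 187.37 µm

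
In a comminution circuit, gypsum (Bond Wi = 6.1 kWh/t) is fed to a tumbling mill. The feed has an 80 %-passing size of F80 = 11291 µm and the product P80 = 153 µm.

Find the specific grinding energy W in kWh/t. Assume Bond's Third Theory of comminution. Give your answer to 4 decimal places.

W = 4.3575 kWh/t

Bond: W = 10·Wi·(1/√P80 − 1/√F80)
1/√153 = 0.080845;  1/√11291 = 0.009411
W = 10·6.1·(0.080845 − 0.009411) = 4.3575 kWh/t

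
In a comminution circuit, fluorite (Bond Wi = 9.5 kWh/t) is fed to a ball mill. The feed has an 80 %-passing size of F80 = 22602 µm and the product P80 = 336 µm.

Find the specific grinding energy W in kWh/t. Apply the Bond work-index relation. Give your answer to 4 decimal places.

W = 10·Wi·(P80^(-½) − F80^(-½))
1/√336 = 0.054554;  1/√22602 = 0.006652
W = 10·9.5·(0.054554 − 0.006652) = 4.5508 kWh/t

W = 4.5508 kWh/t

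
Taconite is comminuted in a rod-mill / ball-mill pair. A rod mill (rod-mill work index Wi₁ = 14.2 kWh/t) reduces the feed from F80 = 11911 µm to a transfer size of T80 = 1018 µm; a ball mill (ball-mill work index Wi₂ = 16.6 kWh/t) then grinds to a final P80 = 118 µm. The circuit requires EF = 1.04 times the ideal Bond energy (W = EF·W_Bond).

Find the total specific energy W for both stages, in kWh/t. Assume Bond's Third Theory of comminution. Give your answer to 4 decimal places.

W = 13.7573 kWh/t

W = 10 Wi (1/√P80 − 1/√F80)  [Bond]
Stage 1 (11911→1018 µm, Wi₁=14.2): W₁ = 10·14.2·(0.031342 − 0.009163) = 3.1494 kWh/t
Stage 2 (1018→118 µm, Wi₂=16.6): W₂ = 10·16.6·(0.092057 − 0.031342) = 10.0788 kWh/t
W = W₁ + W₂ = 3.1494 + 10.0788 = 13.2282 kWh/t
With EF = 1.04: W = 13.2282·1.04 = 13.7573 kWh/t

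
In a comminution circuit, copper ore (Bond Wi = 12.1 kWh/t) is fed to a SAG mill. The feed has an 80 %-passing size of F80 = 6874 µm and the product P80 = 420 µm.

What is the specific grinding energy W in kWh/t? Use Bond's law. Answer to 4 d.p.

W = 4.4448 kWh/t

W = 10 Wi (P80^-0.5 − F80^-0.5)
1/√420 = 0.048795;  1/√6874 = 0.012061
W = 10·12.1·(0.048795 − 0.012061) = 4.4448 kWh/t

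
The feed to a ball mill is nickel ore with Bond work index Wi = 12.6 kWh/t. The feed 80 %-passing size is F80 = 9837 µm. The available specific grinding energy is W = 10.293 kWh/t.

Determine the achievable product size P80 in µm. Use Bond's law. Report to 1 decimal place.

P80 = 118.7 µm

W = 10 Wi (1/√P80 − 1/√F80)  [Bond]
⇒ 1/√P80 = W/(10·Wi) + 1/√F80
  = 10.2930/(10·12.6) + 1/√9837 = 0.081690 + 0.010083 = 0.091773
P80 = (1/0.091773)² = 10.8965² = 118.73 µm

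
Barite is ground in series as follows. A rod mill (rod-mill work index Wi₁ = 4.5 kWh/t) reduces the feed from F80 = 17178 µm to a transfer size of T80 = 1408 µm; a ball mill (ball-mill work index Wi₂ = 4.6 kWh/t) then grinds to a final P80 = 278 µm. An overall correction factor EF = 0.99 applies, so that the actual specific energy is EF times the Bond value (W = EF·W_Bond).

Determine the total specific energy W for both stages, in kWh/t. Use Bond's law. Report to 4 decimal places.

W = 2.3650 kWh/t

Bond:  W = 10 Wi (1/√P − 1/√F)
Stage 1 (17178→1408 µm, Wi₁=4.5): W₁ = 10·4.5·(0.026650 − 0.007630) = 0.8559 kWh/t
Stage 2 (1408→278 µm, Wi₂=4.6): W₂ = 10·4.6·(0.059976 − 0.026650) = 1.5330 kWh/t
W = W₁ + W₂ = 0.8559 + 1.5330 = 2.3889 kWh/t
Apply correction: 2.3889 × 0.99 = 2.3650 kWh/t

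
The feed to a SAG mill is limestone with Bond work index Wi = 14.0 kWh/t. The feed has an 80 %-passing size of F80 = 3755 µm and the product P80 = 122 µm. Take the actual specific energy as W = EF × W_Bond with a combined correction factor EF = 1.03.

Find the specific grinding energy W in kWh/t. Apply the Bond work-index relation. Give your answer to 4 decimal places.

W_Bond = 10·Wi·(1/√P₈₀ − 1/√F₈₀)
1/√122 = 0.090536;  1/√3755 = 0.016319
W = 10·14.0·(0.090536 − 0.016319) = 10.3903 kWh/t
W_actual = 1.03 × 10.3903 = 10.7020 kWh/t

W = 10.7020 kWh/t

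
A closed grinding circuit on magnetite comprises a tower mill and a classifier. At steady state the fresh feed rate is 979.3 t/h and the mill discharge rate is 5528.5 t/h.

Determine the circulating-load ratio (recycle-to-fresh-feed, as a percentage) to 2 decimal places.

Steady state: M = F + R.
R = M − F = 5528.5 − 979.3 = 4549.2 t/h
CL = 100·R/F = 100·4549.2/979.3 = 464.54 %

CL = 464.54 %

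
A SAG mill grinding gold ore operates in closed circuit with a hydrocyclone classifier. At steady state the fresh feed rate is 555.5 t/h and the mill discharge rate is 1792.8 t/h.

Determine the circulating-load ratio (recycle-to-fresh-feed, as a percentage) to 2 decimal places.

CL = 222.74 %

Steady state: M = F + R.
R = M − F = 1792.8 − 555.5 = 1237.3 t/h
CL = 100·R/F = 100·1237.3/555.5 = 222.74 %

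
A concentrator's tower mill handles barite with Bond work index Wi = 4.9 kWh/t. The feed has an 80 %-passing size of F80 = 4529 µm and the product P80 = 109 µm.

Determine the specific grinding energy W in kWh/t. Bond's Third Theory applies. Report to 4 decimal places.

W = 10 Wi (1/√P80 − 1/√F80)  [Bond]
1/√109 = 0.095783;  1/√4529 = 0.014859
W = 10·4.9·(0.095783 − 0.014859) = 3.9652 kWh/t

W = 3.9652 kWh/t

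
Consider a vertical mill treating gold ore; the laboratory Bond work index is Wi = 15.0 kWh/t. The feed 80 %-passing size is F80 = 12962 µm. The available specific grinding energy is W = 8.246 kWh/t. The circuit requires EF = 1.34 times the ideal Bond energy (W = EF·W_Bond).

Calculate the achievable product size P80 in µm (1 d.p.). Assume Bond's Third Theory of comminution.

P80 = 403.1 µm

Bond:  W = 10 Wi (1/√P − 1/√F)
W_Bond = W / EF = 8.246 / 1.34 = 6.1537 kWh/t
⇒ 1/√P80 = W_Bond/(10 Wi) + 1/√F80
  = 6.1537/(10·15.0) + 1/√12962 = 0.041025 + 0.008783 = 0.049808
P80 = (1/0.049808)² = 20.0770² = 403.08 µm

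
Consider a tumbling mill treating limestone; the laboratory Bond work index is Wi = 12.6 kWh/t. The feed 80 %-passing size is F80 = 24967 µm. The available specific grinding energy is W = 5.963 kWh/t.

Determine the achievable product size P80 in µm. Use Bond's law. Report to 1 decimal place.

W_Bond = 10·Wi·(1/√P₈₀ − 1/√F₈₀)
⇒ 1/√P80 = W/(10·Wi) + 1/√F80
  = 5.9630/(10·12.6) + 1/√24967 = 0.047325 + 0.006329 = 0.053654
P80 = (1/0.053654)² = 18.6379² = 347.37 µm

P80 = 347.4 µm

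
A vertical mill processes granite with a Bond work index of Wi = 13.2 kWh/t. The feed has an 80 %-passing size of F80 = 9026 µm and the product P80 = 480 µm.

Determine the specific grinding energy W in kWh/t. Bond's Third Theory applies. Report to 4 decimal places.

W = 10 Wi / √P80 − 10 Wi / √F80
1/√480 = 0.045644;  1/√9026 = 0.010526
W = 10·13.2·(0.045644 − 0.010526) = 4.6356 kWh/t

W = 4.6356 kWh/t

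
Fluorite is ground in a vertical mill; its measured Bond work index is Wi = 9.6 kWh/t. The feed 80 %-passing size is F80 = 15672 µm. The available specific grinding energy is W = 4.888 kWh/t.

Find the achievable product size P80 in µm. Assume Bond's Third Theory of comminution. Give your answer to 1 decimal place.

P80 = 288.2 µm

W_Bond = 10·Wi·(1/√P₈₀ − 1/√F₈₀)
P80^-0.5 = F80^-0.5 + W/(10 Wi)
  = 4.8880/(10·9.6) + 1/√15672 = 0.050917 + 0.007988 = 0.058905
P80 = (1/0.058905)² = 16.9766² = 288.20 µm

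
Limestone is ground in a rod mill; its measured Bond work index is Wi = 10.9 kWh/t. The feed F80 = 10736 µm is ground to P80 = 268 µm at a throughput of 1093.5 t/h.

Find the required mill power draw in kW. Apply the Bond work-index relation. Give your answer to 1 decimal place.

P = 6130.4 kW

W_Bond = 10·Wi·(1/√P₈₀ − 1/√F₈₀)
W = 10·10.9·(1/√268 − 1/√10736) = 10·10.9·(0.051434) = 5.6063 kWh/t
Mill draw = 5.6063 × 1093.5 = 6130.4 kW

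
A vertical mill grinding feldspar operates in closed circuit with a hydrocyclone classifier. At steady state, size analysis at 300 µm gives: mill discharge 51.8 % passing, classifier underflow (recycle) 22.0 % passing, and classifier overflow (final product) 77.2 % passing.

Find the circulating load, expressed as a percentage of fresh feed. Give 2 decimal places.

Mass balance on the −300 µm fraction:
r = (o − d)/(d − u)
r = (77.2 − 51.8)/(51.8 − 22.0) = 25.4/29.8 = 0.8523
CL = 100·r = 85.23 %

CL = 85.23 %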